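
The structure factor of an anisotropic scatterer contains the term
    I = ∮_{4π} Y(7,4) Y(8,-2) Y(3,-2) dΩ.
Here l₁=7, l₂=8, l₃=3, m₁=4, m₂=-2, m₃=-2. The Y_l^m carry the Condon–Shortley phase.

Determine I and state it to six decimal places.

Rules hold: Σm=0, L=18 even, 1≤3≤15.
N = 15·17·7 = 1785
Δ = 12!·2!·4!/19! = 1/5290740
Racah Σ t=5..7: t=5:−1/7257600 t=6:+1/2073600 t=7:−1/7257600 = 1/4838400
⇒ 3j(7 8 3; 0 0 0)² = 252/20995, sgn -1
Racah Σ t=2..3: t=2:+1/174182400 t=3:−1/26127360 = -17/522547200
⇒ 3j(7 8 3; 4 -2 -2)² = 935/62244, sgn +1
4πI² = N·(3j₀)²·(3jₘ)² = 19635/61009
I = -1·√(0.321838/4π) = -0.16003448

-0.160034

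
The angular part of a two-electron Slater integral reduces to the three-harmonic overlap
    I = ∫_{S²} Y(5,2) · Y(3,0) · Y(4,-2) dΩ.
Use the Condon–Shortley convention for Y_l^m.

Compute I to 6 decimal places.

0.022664

Rules hold: Σm=0, L=12 even, 2≤4≤8.
N = 11·7·9 = 693
Δ = 4!·6!·2!/13! = 1/180180
Racah Σ t=1..3: t=1:−1/576 t=2:+1/144 t=3:−1/576 = 1/288
⇒ 3j(5 3 4; 0 0 0)² = 20/1001, sgn +1
Racah Σ t=1..3: t=1:−1/576 t=2:+1/480 t=3:−1/8640 = 1/4320
⇒ 3j(5 3 4; 2 0 -2)² = 1/2145, sgn +1
4πI² = N·(3j₀)²·(3jₘ)² = 12/1859
I = +1·√(0.00645508/4π) = 0.02266449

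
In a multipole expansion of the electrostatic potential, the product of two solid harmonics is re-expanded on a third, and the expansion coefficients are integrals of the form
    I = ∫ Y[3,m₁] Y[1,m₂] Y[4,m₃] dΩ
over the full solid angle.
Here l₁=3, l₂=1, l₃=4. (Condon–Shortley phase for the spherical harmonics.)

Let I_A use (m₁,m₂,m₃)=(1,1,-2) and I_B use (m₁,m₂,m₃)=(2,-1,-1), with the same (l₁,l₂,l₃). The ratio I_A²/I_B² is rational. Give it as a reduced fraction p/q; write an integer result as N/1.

5/1

l's match ⇒ only the (l;m) 3-j factors differ between A and B.
A: triangle coeff Δ(3,1,4) = 1/252; Σ_t [0,0]: t=0:+1/96 = 1/96; (3j)²=5/84 [(3 1 4; 1 1 -2)], sign=+1
B: triangle coeff Δ(3,1,4) = 1/252; Σ_t [0,0]: t=0:+1/240 = 1/240; (3j)²=1/84 [(3 1 4; 2 -1 -1)], sign=-1
I_A²/I_B² = (5/84)/(1/84) = 5/1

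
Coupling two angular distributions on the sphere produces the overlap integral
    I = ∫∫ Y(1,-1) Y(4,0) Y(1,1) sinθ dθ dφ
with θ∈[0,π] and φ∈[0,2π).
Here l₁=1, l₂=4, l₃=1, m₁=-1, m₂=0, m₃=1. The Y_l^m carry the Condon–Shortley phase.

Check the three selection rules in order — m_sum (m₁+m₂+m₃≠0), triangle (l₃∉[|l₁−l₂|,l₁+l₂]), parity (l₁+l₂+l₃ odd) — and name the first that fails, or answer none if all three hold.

azimuthal sum: -1 + 0 + 1 = 0  ✓
3 ≤ 1 ≤ 5 (triangle on l)  ✗
L = 1 + 4 + 1 = 6 (even)

triangle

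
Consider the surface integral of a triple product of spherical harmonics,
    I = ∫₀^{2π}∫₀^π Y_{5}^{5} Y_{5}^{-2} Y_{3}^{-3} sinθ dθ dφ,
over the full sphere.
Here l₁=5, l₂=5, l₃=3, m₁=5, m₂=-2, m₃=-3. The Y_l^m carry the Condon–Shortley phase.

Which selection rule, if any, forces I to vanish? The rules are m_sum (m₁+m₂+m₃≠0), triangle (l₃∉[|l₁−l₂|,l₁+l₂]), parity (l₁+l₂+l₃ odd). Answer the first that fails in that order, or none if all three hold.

m₁+m₂+m₃ = 5 − 2 − 3 = 0  ✓
triangle: |5−5|=0 ≤ l₃=3 ≤ 5+5=10  ✓
parity: l₁+l₂+l₃ = 13 is odd  ✗

parity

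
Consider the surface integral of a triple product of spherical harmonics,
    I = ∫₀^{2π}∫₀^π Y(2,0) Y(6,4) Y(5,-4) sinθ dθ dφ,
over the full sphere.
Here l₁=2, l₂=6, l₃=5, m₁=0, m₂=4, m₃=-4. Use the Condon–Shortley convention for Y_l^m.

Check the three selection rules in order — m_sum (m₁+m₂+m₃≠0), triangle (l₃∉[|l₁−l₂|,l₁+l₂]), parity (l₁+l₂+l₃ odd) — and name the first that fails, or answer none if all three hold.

parity

Σmᵢ = 0  ✓
l₃∈[|l₁−l₂|,l₁+l₂]=[4,8], have l₃=5  ✓
Σlᵢ = 13 ⇒ odd  ✗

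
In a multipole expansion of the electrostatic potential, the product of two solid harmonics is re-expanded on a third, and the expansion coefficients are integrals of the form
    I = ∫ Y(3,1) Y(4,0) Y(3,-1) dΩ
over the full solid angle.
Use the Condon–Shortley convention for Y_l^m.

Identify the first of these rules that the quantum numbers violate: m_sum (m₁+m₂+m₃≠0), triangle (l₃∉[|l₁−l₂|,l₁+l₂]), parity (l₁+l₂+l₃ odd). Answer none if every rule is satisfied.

none

azimuthal sum: 1 + 0 − 1 = 0  ✓
1 ≤ 3 ≤ 7 (triangle on l)  ✓
L = 3 + 4 + 3 = 10 (even)  ✓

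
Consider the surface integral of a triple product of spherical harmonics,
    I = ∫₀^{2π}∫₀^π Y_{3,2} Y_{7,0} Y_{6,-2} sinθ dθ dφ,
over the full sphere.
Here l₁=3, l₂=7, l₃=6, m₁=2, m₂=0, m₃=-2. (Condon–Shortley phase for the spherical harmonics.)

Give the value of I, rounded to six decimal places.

-0.160413

m-sum 0 ✓  L=16 even ✓  4≤6≤10 ✓
Π(2lᵢ+1) = 7×15×13 = 1365
triangle coeff Δ(3,7,6) = 1/2042040
Σ_t [1,3]: t=1:−1/207360 t=2:+1/57600 t=3:−1/207360 = 1/129600
(3j)²=168/12155 [(3 7 6; 0 0 0)], sign=+1
Σ_t [0,1]: t=0:+1/725760 t=1:−1/207360 = -1/290304
(3j)²=125/7293 [(3 7 6; 2 0 -2)], sign=-1
⇒ 4πI² = 147000/454597
I = (-1)√(147000/454597/(4π)) = -0.16041333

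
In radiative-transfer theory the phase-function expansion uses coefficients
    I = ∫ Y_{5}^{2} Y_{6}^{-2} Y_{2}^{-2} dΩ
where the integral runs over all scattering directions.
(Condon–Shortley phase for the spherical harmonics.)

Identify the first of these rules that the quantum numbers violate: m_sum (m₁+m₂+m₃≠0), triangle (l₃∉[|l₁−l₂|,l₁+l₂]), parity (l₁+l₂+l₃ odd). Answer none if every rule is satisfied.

azimuthal sum: 2 − 2 − 2 = -2  ✗
1 ≤ 2 ≤ 11 (triangle on l)
L = 5 + 6 + 2 = 13 (odd)

m_sum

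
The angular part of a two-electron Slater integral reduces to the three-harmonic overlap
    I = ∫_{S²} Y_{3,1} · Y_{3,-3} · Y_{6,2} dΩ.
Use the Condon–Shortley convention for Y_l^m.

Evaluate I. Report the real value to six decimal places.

0.062728

Checks pass: Σm=0; 12 even; l₃=6∈[0,6].
(2·3+1)(2·3+1)(2·6+1) = 637
Δ: 0! 6! 6! / 13! → 1/12012
sum: t=0:+1/1296 = 1/1296
3j²(3 3 6; 0 0 0) = Δ·Π!·Σ² = 100/3003  (sign +1)
sum: t=0:+1/34560 = 1/34560
3j²(3 3 6; 1 -3 2) = Δ·Π!·Σ² = 1/429  (sign +1)
combine: 4πI² = 637·100/3003·1/429 = 700/14157
take √, sign +1: I = 0.06272757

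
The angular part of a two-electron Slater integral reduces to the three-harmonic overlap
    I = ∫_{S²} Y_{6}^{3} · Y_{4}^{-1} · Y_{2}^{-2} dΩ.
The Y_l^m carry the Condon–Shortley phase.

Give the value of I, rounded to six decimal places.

Checks pass: Σm=0; 12 even; l₃=2∈[2,10].
(2·6+1)(2·4+1)(2·2+1) = 585
Δ: 8! 4! 0! / 13! → 1/6435
sum: t=4:+1/2304 = 1/2304
3j²(6 4 2; 0 0 0) = Δ·Π!·Σ² = 5/143  (sign +1)
sum: t=3:−1/17280 = -1/17280
3j²(6 4 2; 3 -1 -2) = Δ·Π!·Σ² = 14/715  (sign -1)
combine: 4πI² = 585·5/143·14/715 = 630/1573
take √, sign -1: I = -0.17852580

-0.178526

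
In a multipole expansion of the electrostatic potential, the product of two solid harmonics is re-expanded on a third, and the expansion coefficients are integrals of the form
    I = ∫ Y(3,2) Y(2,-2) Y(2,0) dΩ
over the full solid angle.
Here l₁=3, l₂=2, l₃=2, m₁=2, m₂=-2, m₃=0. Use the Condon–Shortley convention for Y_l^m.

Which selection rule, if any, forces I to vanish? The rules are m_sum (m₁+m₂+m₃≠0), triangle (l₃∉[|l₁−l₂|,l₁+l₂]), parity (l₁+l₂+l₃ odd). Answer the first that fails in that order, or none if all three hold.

parity

Σmᵢ = 0  ✓
l₃∈[|l₁−l₂|,l₁+l₂]=[1,5], have l₃=2  ✓
Σlᵢ = 7 ⇒ odd  ✗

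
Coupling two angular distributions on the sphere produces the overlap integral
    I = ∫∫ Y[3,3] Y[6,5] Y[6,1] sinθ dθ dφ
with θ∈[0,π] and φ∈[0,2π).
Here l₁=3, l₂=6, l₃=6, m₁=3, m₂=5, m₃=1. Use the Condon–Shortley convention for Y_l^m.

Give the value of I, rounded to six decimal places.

3 + 5 + 1 = 9 ≠ 0: azimuthal integral kills it; I = 0

0.000000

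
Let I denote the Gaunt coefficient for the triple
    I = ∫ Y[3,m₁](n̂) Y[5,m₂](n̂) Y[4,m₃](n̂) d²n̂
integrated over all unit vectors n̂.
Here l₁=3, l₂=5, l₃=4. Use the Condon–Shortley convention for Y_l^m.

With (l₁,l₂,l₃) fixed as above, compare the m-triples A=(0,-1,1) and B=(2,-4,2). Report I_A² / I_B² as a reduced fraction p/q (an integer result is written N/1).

361/560

l's match ⇒ only the (l;m) 3-j factors differ between A and B.
A: triangle coeff Δ(3,5,4) = 1/180180; Σ_t [1,3]: t=1:−1/432 t=2:+1/192 t=3:−1/1440 = 19/8640; (3j)²=361/30030 [(3 5 4; 0 -1 1)], sign=-1
B: triangle coeff Δ(3,5,4) = 1/180180; Σ_t [0,1]: t=0:+1/2880 t=1:−1/8640 = 1/4320; (3j)²=8/429 [(3 5 4; 2 -4 2)], sign=+1
I_A²/I_B² = (361/30030)/(8/429) = 361/560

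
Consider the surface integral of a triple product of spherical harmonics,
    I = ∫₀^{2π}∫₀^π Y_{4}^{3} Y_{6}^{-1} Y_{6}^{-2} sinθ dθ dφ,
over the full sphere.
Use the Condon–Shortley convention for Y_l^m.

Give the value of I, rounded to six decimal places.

Rules hold: Σm=0, L=16 even, 2≤6≤10.
N = 9·13·13 = 1521
Δ = 4!·4!·8!/17! = 1/15315300
Racah Σ t=0..4: t=0:+1/829440 t=1:−1/25920 t=2:+1/9216 t=3:−1/25920 t=4:+1/829440 = 7/207360
⇒ 3j(4 6 6; 0 0 0)² = 28/2431, sgn +1
Racah Σ t=0..1: t=0:+1/103680 t=1:−1/82944 = -1/414720
⇒ 3j(4 6 6; 3 -1 -2)² = 49/43758, sgn -1
4πI² = N·(3j₀)²·(3jₘ)² = 686/34969
I = -1·√(0.0196174/4π) = -0.03951077

-0.039511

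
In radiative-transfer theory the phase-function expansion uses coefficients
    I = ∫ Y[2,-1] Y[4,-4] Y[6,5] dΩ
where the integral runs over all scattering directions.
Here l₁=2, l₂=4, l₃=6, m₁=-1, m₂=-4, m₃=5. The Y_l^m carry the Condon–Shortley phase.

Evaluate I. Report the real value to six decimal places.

-0.204295

Rules hold: Σm=0, L=12 even, 2≤6≤6.
N = 5·9·13 = 585
Δ = 0!·4!·8!/13! = 1/6435
Racah Σ t=0..0: t=0:+1/2304 = 1/2304
⇒ 3j(2 4 6; 0 0 0)² = 5/143, sgn +1
Racah Σ t=0..0: t=0:+1/241920 = 1/241920
⇒ 3j(2 4 6; -1 -4 5)² = 1/39, sgn -1
4πI² = N·(3j₀)²·(3jₘ)² = 75/143
I = -1·√(0.524476/4π) = -0.20429497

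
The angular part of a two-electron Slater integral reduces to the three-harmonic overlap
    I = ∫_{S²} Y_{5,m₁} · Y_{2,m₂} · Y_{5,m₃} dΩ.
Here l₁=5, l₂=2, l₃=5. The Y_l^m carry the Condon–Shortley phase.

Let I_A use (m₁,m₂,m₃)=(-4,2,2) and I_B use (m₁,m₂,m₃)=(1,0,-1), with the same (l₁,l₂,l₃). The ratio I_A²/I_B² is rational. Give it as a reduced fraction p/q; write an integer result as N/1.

l's match ⇒ only the (l;m) 3-j factors differ between A and B.
A: triangle coeff Δ(5,2,5) = 1/38610; Σ_t [2,2]: t=2:+1/20160 = 1/20160; (3j)²=12/715 [(5 2 5; -4 2 2)], sign=-1
B: triangle coeff Δ(5,2,5) = 1/38610; Σ_t [0,2]: t=0:+1/2304 t=1:−1/720 t=2:+1/5760 = -1/1280; (3j)²=27/1430 [(5 2 5; 1 0 -1)], sign=-1
I_A²/I_B² = (12/715)/(27/1430) = 8/9

8/9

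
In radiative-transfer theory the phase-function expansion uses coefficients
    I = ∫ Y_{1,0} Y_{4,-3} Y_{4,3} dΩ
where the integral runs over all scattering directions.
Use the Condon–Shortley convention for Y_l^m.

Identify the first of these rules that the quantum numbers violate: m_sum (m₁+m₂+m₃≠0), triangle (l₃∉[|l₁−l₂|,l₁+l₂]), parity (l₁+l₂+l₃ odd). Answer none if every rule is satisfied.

parity

azimuthal sum: 0 − 3 + 3 = 0  ✓
3 ≤ 4 ≤ 5 (triangle on l)  ✓
L = 1 + 4 + 4 = 9 (odd)  ✗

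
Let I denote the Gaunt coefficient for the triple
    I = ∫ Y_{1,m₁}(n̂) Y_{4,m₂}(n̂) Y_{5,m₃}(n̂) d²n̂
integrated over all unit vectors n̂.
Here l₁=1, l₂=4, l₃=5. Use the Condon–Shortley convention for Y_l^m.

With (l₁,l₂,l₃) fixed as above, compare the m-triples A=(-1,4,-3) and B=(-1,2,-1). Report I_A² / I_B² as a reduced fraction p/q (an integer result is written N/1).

1/6

Shared (l₁,l₂,l₃)=(1,4,5): N and (l;000)² cancel in I_A²/I_B².
A: Δ = 0!·2!·8!/11! = 1/495; Racah Σ t=0..0: t=0:+1/80640 = 1/80640; ⇒ 3j(1 4 5; -1 4 -3)² = 1/495, sgn +1
B: Δ = 0!·2!·8!/11! = 1/495; Racah Σ t=0..0: t=0:+1/2880 = 1/2880; ⇒ 3j(1 4 5; -1 2 -1)² = 2/165, sgn +1
I_A²/I_B² = (1/495)/(2/165) = 1/6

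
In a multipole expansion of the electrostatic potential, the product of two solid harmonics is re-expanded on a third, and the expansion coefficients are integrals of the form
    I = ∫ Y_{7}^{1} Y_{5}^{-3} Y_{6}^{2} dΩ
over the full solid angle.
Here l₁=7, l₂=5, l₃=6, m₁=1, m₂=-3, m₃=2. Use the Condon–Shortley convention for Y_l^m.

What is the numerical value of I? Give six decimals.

Rules hold: Σm=0, L=18 even, 2≤6≤12.
N = 15·11·13 = 2145
Δ = 6!·8!·4!/19! = 1/174594420
Racah Σ t=1..5: t=1:−1/4147200 t=2:+1/207360 t=3:−1/82944 t=4:+1/207360 t=5:−1/4147200 = -1/345600
⇒ 3j(7 5 6; 0 0 0)² = 420/46189, sgn -1
Racah Σ t=0..2: t=0:+1/4147200 t=1:−1/518400 t=2:+1/663552 = -1/5529600
⇒ 3j(7 5 6; 1 -3 2)² = 98/230945, sgn -1
4πI² = N·(3j₀)²·(3jₘ)² = 123480/14919047
I = +1·√(0.00827667/4π) = 0.02566391

0.025664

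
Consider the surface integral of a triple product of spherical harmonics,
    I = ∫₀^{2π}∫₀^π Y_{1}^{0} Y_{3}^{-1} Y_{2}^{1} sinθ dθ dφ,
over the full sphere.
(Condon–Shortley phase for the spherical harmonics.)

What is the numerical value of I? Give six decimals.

-0.233597

m-sum 0 ✓  L=6 even ✓  2≤2≤4 ✓
Π(2lᵢ+1) = 3×7×5 = 105
triangle coeff Δ(1,3,2) = 1/105
Σ_t [1,1]: t=1:−1/4 = -1/4
(3j)²=3/35 [(1 3 2; 0 0 0)], sign=-1
Σ_t [1,1]: t=1:−1/6 = -1/6
(3j)²=8/105 [(1 3 2; 0 -1 1)], sign=+1
⇒ 4πI² = 24/35
I = (-1)√(24/35/(4π)) = -0.23359668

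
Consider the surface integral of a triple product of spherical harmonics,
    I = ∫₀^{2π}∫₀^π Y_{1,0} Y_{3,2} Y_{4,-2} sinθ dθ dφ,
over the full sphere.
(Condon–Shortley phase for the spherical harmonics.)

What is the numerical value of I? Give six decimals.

0.213244

m-sum 0 ✓  L=8 even ✓  2≤4≤4 ✓
Π(2lᵢ+1) = 3×7×9 = 189
triangle coeff Δ(1,3,4) = 1/252
Σ_t [0,0]: t=0:+1/36 = 1/36
(3j)²=4/63 [(1 3 4; 0 0 0)], sign=+1
Σ_t [0,0]: t=0:+1/120 = 1/120
(3j)²=1/21 [(1 3 4; 0 2 -2)], sign=+1
⇒ 4πI² = 4/7
I = (+1)√(4/7/(4π)) = 0.21324362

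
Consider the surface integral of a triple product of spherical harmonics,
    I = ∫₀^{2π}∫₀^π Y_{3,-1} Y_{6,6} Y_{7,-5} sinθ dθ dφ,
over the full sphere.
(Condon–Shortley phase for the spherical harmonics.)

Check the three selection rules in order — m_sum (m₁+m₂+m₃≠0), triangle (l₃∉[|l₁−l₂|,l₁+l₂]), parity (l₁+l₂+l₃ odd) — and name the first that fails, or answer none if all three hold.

Σmᵢ = 0  ✓
l₃∈[|l₁−l₂|,l₁+l₂]=[3,9], have l₃=7  ✓
Σlᵢ = 16 ⇒ even  ✓

none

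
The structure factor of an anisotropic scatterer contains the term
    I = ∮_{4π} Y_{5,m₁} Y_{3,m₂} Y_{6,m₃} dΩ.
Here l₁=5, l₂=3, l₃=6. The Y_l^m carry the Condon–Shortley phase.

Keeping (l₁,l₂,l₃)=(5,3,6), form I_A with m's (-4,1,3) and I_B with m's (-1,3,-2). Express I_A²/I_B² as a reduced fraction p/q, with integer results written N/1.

l's match ⇒ only the (l;m) 3-j factors differ between A and B.
A: triangle coeff Δ(5,3,6) = 1/675675; Σ_t [1,2]: t=1:−1/241920 t=2:+1/40320 = 1/48384; (3j)²=24/1001 [(5 3 6; -4 1 3)], sign=-1
B: triangle coeff Δ(5,3,6) = 1/675675; Σ_t [2,2]: t=2:+1/27648 = 1/27648; (3j)²=10/429 [(5 3 6; -1 3 -2)], sign=+1
I_A²/I_B² = (24/1001)/(10/429) = 36/35

36/35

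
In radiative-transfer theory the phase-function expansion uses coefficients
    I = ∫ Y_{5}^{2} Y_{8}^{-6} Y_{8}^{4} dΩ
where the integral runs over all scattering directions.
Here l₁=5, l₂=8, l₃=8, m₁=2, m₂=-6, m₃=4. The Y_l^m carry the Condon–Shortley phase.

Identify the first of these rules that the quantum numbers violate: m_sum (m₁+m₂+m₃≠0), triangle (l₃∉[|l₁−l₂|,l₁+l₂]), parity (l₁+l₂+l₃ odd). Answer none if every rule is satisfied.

parity

azimuthal sum: 2 − 6 + 4 = 0  ✓
3 ≤ 8 ≤ 13 (triangle on l)  ✓
L = 5 + 8 + 8 = 21 (odd)  ✗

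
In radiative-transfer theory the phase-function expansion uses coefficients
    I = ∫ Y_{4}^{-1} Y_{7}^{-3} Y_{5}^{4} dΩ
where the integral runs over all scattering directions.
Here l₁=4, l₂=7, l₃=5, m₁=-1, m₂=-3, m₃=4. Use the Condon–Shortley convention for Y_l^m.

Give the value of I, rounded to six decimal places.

m-sum 0 ✓  L=16 even ✓  3≤5≤11 ✓
Π(2lᵢ+1) = 9×15×11 = 1485
triangle coeff Δ(4,7,5) = 1/6126120
Σ_t [2,4]: t=2:+1/69120 t=3:−1/20736 t=4:+1/69120 = -1/51840
(3j)²=280/21879 [(4 7 5; 0 0 0)], sign=+1
Σ_t [3,4]: t=3:−1/362880 t=4:+1/1935360 = -13/5806080
(3j)²=195/10472 [(4 7 5; -1 -3 4)], sign=+1
⇒ 4πI² = 1125/3179
I = (+1)√(1125/3179/(4π)) = 0.16781318

0.167813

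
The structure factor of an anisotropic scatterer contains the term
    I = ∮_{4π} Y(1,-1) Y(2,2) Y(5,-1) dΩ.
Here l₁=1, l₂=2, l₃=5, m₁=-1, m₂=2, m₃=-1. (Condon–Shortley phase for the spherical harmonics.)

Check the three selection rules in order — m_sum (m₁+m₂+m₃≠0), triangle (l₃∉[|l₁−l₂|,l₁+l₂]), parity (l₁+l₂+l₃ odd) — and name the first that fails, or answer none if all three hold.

triangle

m₁+m₂+m₃ = -1 + 2 − 1 = 0  ✓
triangle: |1−2|=1 ≤ l₃=5 ≤ 1+2=3  ✗
parity: l₁+l₂+l₃ = 8 is even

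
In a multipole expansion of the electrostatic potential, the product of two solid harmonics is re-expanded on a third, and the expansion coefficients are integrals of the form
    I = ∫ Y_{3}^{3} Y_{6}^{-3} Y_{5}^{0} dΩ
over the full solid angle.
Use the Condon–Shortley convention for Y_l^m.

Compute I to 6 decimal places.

Checks pass: Σm=0; 14 even; l₃=5∈[3,9].
(2·3+1)(2·6+1)(2·5+1) = 1001
Δ: 4! 2! 8! / 15! → 1/675675
sum: t=1:−1/8640 t=2:+1/2304 t=3:−1/8640 = 7/34560
3j²(3 6 5; 0 0 0) = Δ·Π!·Σ² = 7/429  (sign -1)
sum: t=0:+1/34560 = 1/34560
3j²(3 6 5; 3 -3 0) = Δ·Π!·Σ² = 4/143  (sign -1)
combine: 4πI² = 1001·7/429·4/143 = 196/429
take √, sign +1: I = 0.19067531

0.190675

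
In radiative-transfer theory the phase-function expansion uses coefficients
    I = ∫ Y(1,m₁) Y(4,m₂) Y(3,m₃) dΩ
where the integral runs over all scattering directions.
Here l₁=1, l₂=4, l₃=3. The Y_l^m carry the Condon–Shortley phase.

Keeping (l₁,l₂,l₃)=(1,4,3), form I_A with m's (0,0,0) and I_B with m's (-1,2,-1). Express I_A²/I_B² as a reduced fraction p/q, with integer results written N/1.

16/15

l's match ⇒ only the (l;m) 3-j factors differ between A and B.
A: triangle coeff Δ(1,4,3) = 1/252; Σ_t [1,1]: t=1:−1/36 = -1/36; (3j)²=4/63 [(1 4 3; 0 0 0)], sign=+1
B: triangle coeff Δ(1,4,3) = 1/252; Σ_t [2,2]: t=2:+1/96 = 1/96; (3j)²=5/84 [(1 4 3; -1 2 -1)], sign=+1
I_A²/I_B² = (4/63)/(5/84) = 16/15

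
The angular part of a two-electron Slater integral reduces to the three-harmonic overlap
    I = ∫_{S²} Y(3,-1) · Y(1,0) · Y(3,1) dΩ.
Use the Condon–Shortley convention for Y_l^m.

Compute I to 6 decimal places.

0.000000

Σlᵢ=7 odd — θ-integrand is odd under cosθ→−cosθ; I=0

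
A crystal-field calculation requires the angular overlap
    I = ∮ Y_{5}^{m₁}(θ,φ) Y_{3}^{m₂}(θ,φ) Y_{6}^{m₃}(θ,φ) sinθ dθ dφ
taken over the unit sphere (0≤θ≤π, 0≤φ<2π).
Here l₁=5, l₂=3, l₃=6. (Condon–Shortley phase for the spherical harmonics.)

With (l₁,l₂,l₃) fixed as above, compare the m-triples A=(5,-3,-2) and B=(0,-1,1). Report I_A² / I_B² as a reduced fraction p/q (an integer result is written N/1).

Shared (l₁,l₂,l₃)=(5,3,6): N and (l;000)² cancel in I_A²/I_B².
A: Δ = 2!·8!·4!/15! = 1/675675; Racah Σ t=0..0: t=0:+1/1935360 = 1/1935360; ⇒ 3j(5 3 6; 5 -3 -2)² = 1/1001, sgn +1
B: Δ = 2!·8!·4!/15! = 1/675675; Racah Σ t=0..2: t=0:+1/5760 t=1:−1/3456 t=2:+1/34560 = -1/11520; ⇒ 3j(5 3 6; 0 -1 1)² = 2/429, sgn +1
I_A²/I_B² = (1/1001)/(2/429) = 3/14

3/14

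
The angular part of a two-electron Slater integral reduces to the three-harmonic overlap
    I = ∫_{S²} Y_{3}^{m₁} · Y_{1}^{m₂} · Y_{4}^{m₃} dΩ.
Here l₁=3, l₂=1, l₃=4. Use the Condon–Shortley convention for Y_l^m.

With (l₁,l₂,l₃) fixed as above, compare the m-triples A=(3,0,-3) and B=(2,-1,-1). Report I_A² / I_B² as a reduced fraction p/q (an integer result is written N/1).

Same 3,1,4: normalisation and zero-m 3j drop out of the ratio.
A: Δ: 0! 6! 2! / 9! → 1/252; sum: t=0:+1/720 = 1/720; 3j²(3 1 4; 3 0 -3) = Δ·Π!·Σ² = 1/36  (sign -1)
B: Δ: 0! 6! 2! / 9! → 1/252; sum: t=0:+1/240 = 1/240; 3j²(3 1 4; 2 -1 -1) = Δ·Π!·Σ² = 1/84  (sign -1)
I_A²/I_B² = (1/36)/(1/84) = 7/3

7/3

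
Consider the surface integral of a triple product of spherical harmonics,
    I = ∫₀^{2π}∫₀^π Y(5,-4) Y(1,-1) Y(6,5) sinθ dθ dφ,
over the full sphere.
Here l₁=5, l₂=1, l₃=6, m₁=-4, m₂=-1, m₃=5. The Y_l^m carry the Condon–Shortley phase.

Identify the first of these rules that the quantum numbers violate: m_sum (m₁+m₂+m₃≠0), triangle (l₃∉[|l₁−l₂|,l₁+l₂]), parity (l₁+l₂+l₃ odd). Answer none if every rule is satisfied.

none

m₁+m₂+m₃ = -4 − 1 + 5 = 0  ✓
triangle: |5−1|=4 ≤ l₃=6 ≤ 5+1=6  ✓
parity: l₁+l₂+l₃ = 12 is even  ✓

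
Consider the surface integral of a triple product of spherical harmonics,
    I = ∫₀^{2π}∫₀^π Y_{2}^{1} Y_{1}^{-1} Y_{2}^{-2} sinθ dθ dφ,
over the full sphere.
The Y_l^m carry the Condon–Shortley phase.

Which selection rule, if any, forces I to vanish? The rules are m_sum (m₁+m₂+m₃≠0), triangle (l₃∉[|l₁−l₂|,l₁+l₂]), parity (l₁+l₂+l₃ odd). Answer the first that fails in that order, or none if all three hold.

Σmᵢ = -2  ✗
l₃∈[|l₁−l₂|,l₁+l₂]=[1,3], have l₃=2
Σlᵢ = 5 ⇒ odd

m_sum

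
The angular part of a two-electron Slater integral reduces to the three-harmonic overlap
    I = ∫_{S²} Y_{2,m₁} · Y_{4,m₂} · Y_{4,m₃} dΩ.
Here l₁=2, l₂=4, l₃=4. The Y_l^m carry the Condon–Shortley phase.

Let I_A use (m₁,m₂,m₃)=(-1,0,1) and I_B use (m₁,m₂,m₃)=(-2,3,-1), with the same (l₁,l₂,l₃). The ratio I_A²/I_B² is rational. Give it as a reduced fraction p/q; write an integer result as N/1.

5/63

Same 2,4,4: normalisation and zero-m 3j drop out of the ratio.
A: Δ: 2! 2! 6! / 11! → 1/13860; sum: t=1:−1/72 t=2:+1/96 = -1/288; 3j²(2 4 4; -1 0 1) = Δ·Π!·Σ² = 1/462  (sign +1)
B: Δ: 2! 2! 6! / 11! → 1/13860; sum: t=2:+1/480 = 1/480; 3j²(2 4 4; -2 3 -1) = Δ·Π!·Σ² = 3/110  (sign -1)
I_A²/I_B² = (1/462)/(3/110) = 5/63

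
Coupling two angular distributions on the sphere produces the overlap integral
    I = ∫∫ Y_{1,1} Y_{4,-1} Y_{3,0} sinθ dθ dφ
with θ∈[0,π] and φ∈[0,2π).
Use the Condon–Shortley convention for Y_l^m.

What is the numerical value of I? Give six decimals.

Checks pass: Σm=0; 8 even; l₃=3∈[3,5].
(2·1+1)(2·4+1)(2·3+1) = 189
Δ: 2! 0! 6! / 9! → 1/252
sum: t=1:−1/36 = -1/36
3j²(1 4 3; 0 0 0) = Δ·Π!·Σ² = 4/63  (sign +1)
sum: t=0:+1/72 = 1/72
3j²(1 4 3; 1 -1 0) = Δ·Π!·Σ² = 5/126  (sign -1)
combine: 4πI² = 189·4/63·5/126 = 10/21
take √, sign -1: I = -0.19466390

-0.194664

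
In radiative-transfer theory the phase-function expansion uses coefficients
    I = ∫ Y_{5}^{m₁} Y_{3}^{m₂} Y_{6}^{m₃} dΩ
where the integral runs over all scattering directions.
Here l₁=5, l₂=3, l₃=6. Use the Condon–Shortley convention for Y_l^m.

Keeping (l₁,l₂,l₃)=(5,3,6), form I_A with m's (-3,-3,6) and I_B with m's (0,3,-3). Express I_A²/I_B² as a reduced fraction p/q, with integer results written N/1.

11/28

Same 5,3,6: normalisation and zero-m 3j drop out of the ratio.
A: Δ: 2! 8! 4! / 15! → 1/675675; sum: t=0:+1/1935360 = 1/1935360; 3j²(5 3 6; -3 -3 6) = Δ·Π!·Σ² = 1/91  (sign +1)
B: Δ: 2! 8! 4! / 15! → 1/675675; sum: t=2:+1/34560 = 1/34560; 3j²(5 3 6; 0 3 -3) = Δ·Π!·Σ² = 4/143  (sign -1)
I_A²/I_B² = (1/91)/(4/143) = 11/28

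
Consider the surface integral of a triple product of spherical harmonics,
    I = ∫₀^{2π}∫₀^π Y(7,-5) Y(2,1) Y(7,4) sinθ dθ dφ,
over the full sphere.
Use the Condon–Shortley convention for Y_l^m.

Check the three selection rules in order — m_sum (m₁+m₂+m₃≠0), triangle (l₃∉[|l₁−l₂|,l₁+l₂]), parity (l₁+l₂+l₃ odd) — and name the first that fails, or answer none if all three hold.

m₁+m₂+m₃ = -5 + 1 + 4 = 0  ✓
triangle: |7−2|=5 ≤ l₃=7 ≤ 7+2=9  ✓
parity: l₁+l₂+l₃ = 16 is even  ✓

none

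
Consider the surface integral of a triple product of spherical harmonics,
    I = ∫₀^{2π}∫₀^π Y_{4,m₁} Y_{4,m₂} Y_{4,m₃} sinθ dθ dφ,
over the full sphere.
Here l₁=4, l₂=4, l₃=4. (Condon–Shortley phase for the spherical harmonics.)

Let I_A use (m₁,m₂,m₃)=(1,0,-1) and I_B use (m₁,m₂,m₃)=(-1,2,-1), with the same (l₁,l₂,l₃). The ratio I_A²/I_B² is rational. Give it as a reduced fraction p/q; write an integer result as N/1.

Shared (l₁,l₂,l₃)=(4,4,4): N and (l;000)² cancel in I_A²/I_B².
A: Δ = 4!·4!·4!/13! = 1/450450; Racah Σ t=0..3: t=0:+1/3456 t=1:−1/144 t=2:+1/96 t=3:−1/864 = 1/384; ⇒ 3j(4 4 4; 1 0 -1)² = 9/2002, sgn -1
B: Δ = 4!·4!·4!/13! = 1/450450; Racah Σ t=2..4: t=2:+1/576 t=3:−1/144 t=4:+1/576 = -1/288; ⇒ 3j(4 4 4; -1 2 -1)² = 20/1001, sgn +1
I_A²/I_B² = (9/2002)/(20/1001) = 9/40

9/40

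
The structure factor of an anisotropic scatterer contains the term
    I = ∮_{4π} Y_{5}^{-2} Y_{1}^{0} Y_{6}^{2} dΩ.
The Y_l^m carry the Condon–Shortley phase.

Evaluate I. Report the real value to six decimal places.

0.231133

m-sum 0 ✓  L=12 even ✓  4≤6≤6 ✓
Π(2lᵢ+1) = 11×3×13 = 429
triangle coeff Δ(5,1,6) = 1/858
Σ_t [0,0]: t=0:+1/14400 = 1/14400
(3j)²=6/143 [(5 1 6; 0 0 0)], sign=+1
Σ_t [0,0]: t=0:+1/30240 = 1/30240
(3j)²=16/429 [(5 1 6; -2 0 2)], sign=+1
⇒ 4πI² = 96/143
I = (+1)√(96/143/(4π)) = 0.23113338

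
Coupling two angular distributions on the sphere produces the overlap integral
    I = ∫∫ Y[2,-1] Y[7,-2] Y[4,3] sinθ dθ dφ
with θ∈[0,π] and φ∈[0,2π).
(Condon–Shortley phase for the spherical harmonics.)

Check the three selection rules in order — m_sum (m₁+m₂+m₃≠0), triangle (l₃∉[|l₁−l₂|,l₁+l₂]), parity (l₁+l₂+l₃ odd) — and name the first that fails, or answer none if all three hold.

triangle

Σmᵢ = 0  ✓
l₃∈[|l₁−l₂|,l₁+l₂]=[5,9], have l₃=4  ✗
Σlᵢ = 13 ⇒ odd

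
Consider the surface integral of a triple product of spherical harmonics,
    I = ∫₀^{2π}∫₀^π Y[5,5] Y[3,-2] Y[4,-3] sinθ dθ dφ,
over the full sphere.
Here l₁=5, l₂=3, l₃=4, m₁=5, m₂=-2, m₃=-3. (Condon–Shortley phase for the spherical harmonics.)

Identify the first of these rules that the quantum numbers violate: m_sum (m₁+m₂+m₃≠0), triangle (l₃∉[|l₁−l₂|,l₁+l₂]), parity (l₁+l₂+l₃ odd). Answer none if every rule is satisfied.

m₁+m₂+m₃ = 5 − 2 − 3 = 0  ✓
triangle: |5−3|=2 ≤ l₃=4 ≤ 5+3=8  ✓
parity: l₁+l₂+l₃ = 12 is even  ✓

none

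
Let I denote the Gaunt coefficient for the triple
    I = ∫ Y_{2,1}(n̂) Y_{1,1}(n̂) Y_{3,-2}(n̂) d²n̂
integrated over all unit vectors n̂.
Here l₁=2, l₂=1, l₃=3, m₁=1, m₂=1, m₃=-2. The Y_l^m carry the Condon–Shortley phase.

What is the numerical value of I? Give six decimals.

Rules hold: Σm=0, L=6 even, 1≤3≤3.
N = 5·3·7 = 105
Δ = 0!·4!·2!/7! = 1/105
Racah Σ t=0..0: t=0:+1/4 = 1/4
⇒ 3j(2 1 3; 0 0 0)² = 3/35, sgn -1
Racah Σ t=0..0: t=0:+1/12 = 1/12
⇒ 3j(2 1 3; 1 1 -2)² = 2/21, sgn -1
4πI² = N·(3j₀)²·(3jₘ)² = 6/7
I = +1·√(0.857143/4π) = 0.26116903

0.261169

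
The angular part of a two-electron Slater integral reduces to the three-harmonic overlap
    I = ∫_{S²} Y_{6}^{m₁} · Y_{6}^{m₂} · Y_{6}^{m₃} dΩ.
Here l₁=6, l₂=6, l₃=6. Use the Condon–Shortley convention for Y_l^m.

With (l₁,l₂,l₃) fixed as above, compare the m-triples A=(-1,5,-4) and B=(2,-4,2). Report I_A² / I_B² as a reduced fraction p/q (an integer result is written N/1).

33/32

Same 6,6,6: normalisation and zero-m 3j drop out of the ratio.
A: Δ: 6! 6! 6! / 19! → 1/325909584; sum: t=5:−1/4147200 t=6:+1/10368000 = -1/6912000; 3j²(6 6 6; -1 5 -4) = Δ·Π!·Σ² = 189/16796  (sign -1)
B: Δ: 6! 6! 6! / 19! → 1/325909584; sum: t=0:+1/1658880 t=1:−1/518400 t=2:+1/1658880 = -1/1382400; 3j²(6 6 6; 2 -4 2) = Δ·Π!·Σ² = 504/46189  (sign -1)
I_A²/I_B² = (189/16796)/(504/46189) = 33/32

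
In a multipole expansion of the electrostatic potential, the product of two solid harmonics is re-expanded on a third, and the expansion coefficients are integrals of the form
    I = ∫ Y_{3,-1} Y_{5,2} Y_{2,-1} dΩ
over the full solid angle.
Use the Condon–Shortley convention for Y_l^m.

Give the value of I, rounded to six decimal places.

Rules hold: Σm=0, L=10 even, 2≤2≤8.
N = 7·11·5 = 385
Δ = 6!·0!·4!/11! = 1/2310
Racah Σ t=3..3: t=3:−1/144 = -1/144
⇒ 3j(3 5 2; 0 0 0)² = 10/231, sgn -1
Racah Σ t=4..4: t=4:+1/288 = 1/288
⇒ 3j(3 5 2; -1 2 -1)² = 1/22, sgn -1
4πI² = N·(3j₀)²·(3jₘ)² = 25/33
I = +1·√(0.757576/4π) = 0.24553200

0.245532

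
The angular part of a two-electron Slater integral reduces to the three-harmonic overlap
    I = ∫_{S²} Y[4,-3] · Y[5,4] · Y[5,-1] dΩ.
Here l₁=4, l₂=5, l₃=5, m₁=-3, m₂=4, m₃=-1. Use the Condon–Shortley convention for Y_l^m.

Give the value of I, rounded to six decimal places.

m-sum 0 ✓  L=14 even ✓  1≤5≤9 ✓
Π(2lᵢ+1) = 9×11×11 = 1089
triangle coeff Δ(4,5,5) = 1/3153150
Σ_t [0,4]: t=0:+1/69120 t=1:−1/1728 t=2:+1/576 t=3:−1/1728 t=4:+1/69120 = 7/11520
(3j)²=2/143 [(4 5 5; 0 0 0)], sign=-1
Σ_t [3,4]: t=3:−1/103680 t=4:+1/17280 = 1/20736
(3j)²=10/429 [(4 5 5; -3 4 -1)], sign=+1
⇒ 4πI² = 60/169
I = (-1)√(60/169/(4π)) = -0.16808437

-0.168084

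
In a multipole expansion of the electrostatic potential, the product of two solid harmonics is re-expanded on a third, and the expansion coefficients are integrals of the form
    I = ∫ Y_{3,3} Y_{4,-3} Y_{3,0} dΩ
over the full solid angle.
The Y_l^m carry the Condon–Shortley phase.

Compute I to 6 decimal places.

0.203551

Checks pass: Σm=0; 10 even; l₃=3∈[1,7].
(2·3+1)(2·4+1)(2·3+1) = 441
Δ: 4! 2! 4! / 11! → 1/34650
sum: t=1:−1/72 t=2:+1/16 t=3:−1/72 = 5/144
3j²(3 4 3; 0 0 0) = Δ·Π!·Σ² = 2/77  (sign -1)
sum: t=0:+1/288 = 1/288
3j²(3 4 3; 3 -3 0) = Δ·Π!·Σ² = 1/22  (sign -1)
combine: 4πI² = 441·2/77·1/22 = 63/121
take √, sign +1: I = 0.20355073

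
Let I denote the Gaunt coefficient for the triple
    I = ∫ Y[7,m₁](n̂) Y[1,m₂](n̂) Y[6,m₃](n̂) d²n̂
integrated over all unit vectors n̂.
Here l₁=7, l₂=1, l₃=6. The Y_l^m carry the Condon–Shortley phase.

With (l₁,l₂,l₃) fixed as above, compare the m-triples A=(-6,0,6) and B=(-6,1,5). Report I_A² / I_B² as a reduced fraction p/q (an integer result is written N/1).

Same 7,1,6: normalisation and zero-m 3j drop out of the ratio.
A: Δ: 2! 12! 0! / 15! → 1/1365; sum: t=1:−1/479001600 = -1/479001600; 3j²(7 1 6; -6 0 6) = Δ·Π!·Σ² = 1/105  (sign -1)
B: Δ: 2! 12! 0! / 15! → 1/1365; sum: t=2:+1/79833600 = 1/79833600; 3j²(7 1 6; -6 1 5) = Δ·Π!·Σ² = 2/35  (sign -1)
I_A²/I_B² = (1/105)/(2/35) = 1/6

1/6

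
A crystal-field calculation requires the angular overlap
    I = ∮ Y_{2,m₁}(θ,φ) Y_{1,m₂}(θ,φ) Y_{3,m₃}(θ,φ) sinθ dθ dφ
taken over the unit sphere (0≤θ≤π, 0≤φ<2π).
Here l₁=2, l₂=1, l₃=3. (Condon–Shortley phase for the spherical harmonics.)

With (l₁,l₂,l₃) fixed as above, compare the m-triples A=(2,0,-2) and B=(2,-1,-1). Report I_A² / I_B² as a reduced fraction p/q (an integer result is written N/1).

l's match ⇒ only the (l;m) 3-j factors differ between A and B.
A: triangle coeff Δ(2,1,3) = 1/105; Σ_t [0,0]: t=0:+1/24 = 1/24; (3j)²=1/21 [(2 1 3; 2 0 -2)], sign=-1
B: triangle coeff Δ(2,1,3) = 1/105; Σ_t [0,0]: t=0:+1/48 = 1/48; (3j)²=1/105 [(2 1 3; 2 -1 -1)], sign=+1
I_A²/I_B² = (1/21)/(1/105) = 5/1

5/1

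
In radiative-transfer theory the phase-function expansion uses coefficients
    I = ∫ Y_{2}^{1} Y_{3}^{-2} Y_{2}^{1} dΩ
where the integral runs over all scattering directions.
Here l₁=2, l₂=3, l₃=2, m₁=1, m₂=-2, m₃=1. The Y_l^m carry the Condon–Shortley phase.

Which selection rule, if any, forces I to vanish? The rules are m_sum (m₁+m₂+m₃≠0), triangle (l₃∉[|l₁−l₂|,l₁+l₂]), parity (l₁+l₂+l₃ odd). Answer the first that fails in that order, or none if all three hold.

parity

azimuthal sum: 1 − 2 + 1 = 0  ✓
1 ≤ 2 ≤ 5 (triangle on l)  ✓
L = 2 + 3 + 2 = 7 (odd)  ✗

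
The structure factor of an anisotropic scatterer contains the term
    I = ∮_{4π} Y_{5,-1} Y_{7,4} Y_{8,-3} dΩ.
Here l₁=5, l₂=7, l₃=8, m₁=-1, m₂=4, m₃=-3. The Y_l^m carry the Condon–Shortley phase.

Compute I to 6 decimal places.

0.095870

Checks pass: Σm=0; 20 even; l₃=8∈[2,12].
(2·5+1)(2·7+1)(2·8+1) = 2805
Δ: 4! 6! 10! / 21! → 1/814773960
sum: t=0:+1/87091200 t=1:−1/4976640 t=2:+1/2073600 t=3:−1/4976640 t=4:+1/87091200 = 1/9676800
3j²(5 7 8; 0 0 0) = Δ·Π!·Σ² = 360/46189  (sign +1)
sum: t=1:−1/2612736000 t=2:+1/69672960 t=3:−1/17418240 t=4:+1/34836480 = -11/746496000
3j²(5 7 8; -1 4 -3) = Δ·Π!·Σ² = 1331/251940  (sign +1)
combine: 4πI² = 2805·360/46189·1331/251940 = 119790/1037153
take √, sign +1: I = 0.09587027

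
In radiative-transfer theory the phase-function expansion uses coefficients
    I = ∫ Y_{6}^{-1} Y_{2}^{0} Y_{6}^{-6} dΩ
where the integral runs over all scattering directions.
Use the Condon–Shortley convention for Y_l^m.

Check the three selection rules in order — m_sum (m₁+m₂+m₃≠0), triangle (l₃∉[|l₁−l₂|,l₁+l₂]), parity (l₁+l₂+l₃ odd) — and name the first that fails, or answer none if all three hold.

m_sum

Σmᵢ = -7  ✗
l₃∈[|l₁−l₂|,l₁+l₂]=[4,8], have l₃=6
Σlᵢ = 14 ⇒ even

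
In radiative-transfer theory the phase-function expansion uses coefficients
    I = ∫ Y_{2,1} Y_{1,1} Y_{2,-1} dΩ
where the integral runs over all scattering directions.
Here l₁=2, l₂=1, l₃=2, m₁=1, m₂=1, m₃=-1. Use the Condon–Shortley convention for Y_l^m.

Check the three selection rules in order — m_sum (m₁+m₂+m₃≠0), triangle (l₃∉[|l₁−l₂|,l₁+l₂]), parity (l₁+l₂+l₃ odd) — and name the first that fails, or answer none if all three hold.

m₁+m₂+m₃ = 1 + 1 − 1 = 1  ✗
triangle: |2−1|=1 ≤ l₃=2 ≤ 2+1=3
parity: l₁+l₂+l₃ = 5 is odd

m_sum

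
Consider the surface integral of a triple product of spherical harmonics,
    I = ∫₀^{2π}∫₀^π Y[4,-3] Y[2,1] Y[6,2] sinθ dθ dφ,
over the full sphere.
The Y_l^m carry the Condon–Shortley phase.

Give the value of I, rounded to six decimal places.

Rules hold: Σm=0, L=12 even, 2≤6≤6.
N = 9·5·13 = 585
Δ = 0!·8!·4!/13! = 1/6435
Racah Σ t=0..0: t=0:+1/2304 = 1/2304
⇒ 3j(4 2 6; 0 0 0)² = 5/143, sgn +1
Racah Σ t=0..0: t=0:+1/30240 = 1/30240
⇒ 3j(4 2 6; -3 1 2)² = 32/6435, sgn +1
4πI² = N·(3j₀)²·(3jₘ)² = 160/1573
I = +1·√(0.101716/4π) = 0.08996855

0.089969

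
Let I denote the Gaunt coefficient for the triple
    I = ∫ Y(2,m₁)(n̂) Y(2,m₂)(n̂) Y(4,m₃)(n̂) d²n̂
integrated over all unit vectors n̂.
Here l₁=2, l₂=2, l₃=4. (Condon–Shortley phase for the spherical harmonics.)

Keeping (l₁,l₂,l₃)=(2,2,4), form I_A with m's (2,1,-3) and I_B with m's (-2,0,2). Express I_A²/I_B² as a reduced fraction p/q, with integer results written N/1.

7/3

l's match ⇒ only the (l;m) 3-j factors differ between A and B.
A: triangle coeff Δ(2,2,4) = 1/630; Σ_t [0,0]: t=0:+1/144 = 1/144; (3j)²=1/18 [(2 2 4; 2 1 -3)], sign=-1
B: triangle coeff Δ(2,2,4) = 1/630; Σ_t [0,0]: t=0:+1/96 = 1/96; (3j)²=1/42 [(2 2 4; -2 0 2)], sign=+1
I_A²/I_B² = (1/18)/(1/42) = 7/3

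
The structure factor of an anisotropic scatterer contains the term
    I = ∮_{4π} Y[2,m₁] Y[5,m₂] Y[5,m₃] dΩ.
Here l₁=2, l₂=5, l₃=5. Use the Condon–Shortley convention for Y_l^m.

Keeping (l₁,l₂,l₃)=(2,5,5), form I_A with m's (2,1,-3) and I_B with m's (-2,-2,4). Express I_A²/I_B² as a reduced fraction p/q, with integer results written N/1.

Same 2,5,5: normalisation and zero-m 3j drop out of the ratio.
A: Δ: 2! 2! 8! / 13! → 1/38610; sum: t=0:+1/5760 = 1/5760; 3j²(2 5 5; 2 1 -3) = Δ·Π!·Σ² = 56/2145  (sign +1)
B: Δ: 2! 2! 8! / 13! → 1/38610; sum: t=2:+1/20160 = 1/20160; 3j²(2 5 5; -2 -2 4) = Δ·Π!·Σ² = 12/715  (sign -1)
I_A²/I_B² = (56/2145)/(12/715) = 14/9

14/9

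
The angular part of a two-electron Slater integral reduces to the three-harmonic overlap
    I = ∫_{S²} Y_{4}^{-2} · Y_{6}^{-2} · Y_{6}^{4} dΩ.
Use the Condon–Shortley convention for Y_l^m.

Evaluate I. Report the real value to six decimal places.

m-sum 0 ✓  L=16 even ✓  2≤6≤10 ✓
Π(2lᵢ+1) = 9×13×13 = 1521
triangle coeff Δ(4,6,6) = 1/15315300
Σ_t [0,4]: t=0:+1/829440 t=1:−1/25920 t=2:+1/9216 t=3:−1/25920 t=4:+1/829440 = 7/207360
(3j)²=28/2431 [(4 6 6; 0 0 0)], sign=+1
Σ_t [2,4]: t=2:+1/138240 t=3:−1/181440 t=4:+1/3870720 = 23/11612160
(3j)²=529/204204 [(4 6 6; -2 -2 4)], sign=+1
⇒ 4πI² = 1587/34969
I = (+1)√(1587/34969/(4π)) = 0.06009550

0.060095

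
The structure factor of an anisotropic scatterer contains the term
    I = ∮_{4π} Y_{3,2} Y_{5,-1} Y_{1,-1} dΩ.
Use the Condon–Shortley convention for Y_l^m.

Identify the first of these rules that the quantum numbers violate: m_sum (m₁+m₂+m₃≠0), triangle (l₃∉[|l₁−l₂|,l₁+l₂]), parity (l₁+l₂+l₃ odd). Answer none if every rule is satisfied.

m₁+m₂+m₃ = 2 − 1 − 1 = 0  ✓
triangle: |3−5|=2 ≤ l₃=1 ≤ 3+5=8  ✗
parity: l₁+l₂+l₃ = 9 is odd

triangle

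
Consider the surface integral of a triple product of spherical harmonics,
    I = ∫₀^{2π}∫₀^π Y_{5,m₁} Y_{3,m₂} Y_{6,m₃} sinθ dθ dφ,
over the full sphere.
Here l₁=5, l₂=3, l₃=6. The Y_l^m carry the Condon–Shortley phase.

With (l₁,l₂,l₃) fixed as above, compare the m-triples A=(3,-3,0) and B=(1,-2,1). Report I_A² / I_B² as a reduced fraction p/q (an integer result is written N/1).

2/3

l's match ⇒ only the (l;m) 3-j factors differ between A and B.
A: triangle coeff Δ(5,3,6) = 1/675675; Σ_t [0,0]: t=0:+1/69120 = 1/69120; (3j)²=4/429 [(5 3 6; 3 -3 0)], sign=+1
B: triangle coeff Δ(5,3,6) = 1/675675; Σ_t [0,1]: t=0:+1/6912 t=1:−1/17280 = 1/11520; (3j)²=2/143 [(5 3 6; 1 -2 1)], sign=-1
I_A²/I_B² = (4/429)/(2/143) = 2/3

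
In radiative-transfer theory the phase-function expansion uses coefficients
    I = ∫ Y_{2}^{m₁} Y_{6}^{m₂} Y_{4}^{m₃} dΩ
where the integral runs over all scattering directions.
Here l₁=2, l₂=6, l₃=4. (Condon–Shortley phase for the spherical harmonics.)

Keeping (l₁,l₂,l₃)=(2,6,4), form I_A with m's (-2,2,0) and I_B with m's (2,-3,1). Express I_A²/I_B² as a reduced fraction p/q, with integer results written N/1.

Shared (l₁,l₂,l₃)=(2,6,4): N and (l;000)² cancel in I_A²/I_B².
A: Δ = 4!·0!·8!/13! = 1/6435; Racah Σ t=4..4: t=4:+1/13824 = 1/13824; ⇒ 3j(2 6 4; -2 2 0)² = 14/1287, sgn +1
B: Δ = 4!·0!·8!/13! = 1/6435; Racah Σ t=0..0: t=0:+1/17280 = 1/17280; ⇒ 3j(2 6 4; 2 -3 1)² = 14/715, sgn -1
I_A²/I_B² = (14/1287)/(14/715) = 5/9

5/9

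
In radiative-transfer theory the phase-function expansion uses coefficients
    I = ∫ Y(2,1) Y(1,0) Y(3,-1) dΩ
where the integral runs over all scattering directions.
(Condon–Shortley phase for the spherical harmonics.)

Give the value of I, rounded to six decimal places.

Rules hold: Σm=0, L=6 even, 1≤3≤3.
N = 5·3·7 = 105
Δ = 0!·4!·2!/7! = 1/105
Racah Σ t=0..0: t=0:+1/4 = 1/4
⇒ 3j(2 1 3; 0 0 0)² = 3/35, sgn -1
Racah Σ t=0..0: t=0:+1/6 = 1/6
⇒ 3j(2 1 3; 1 0 -1)² = 8/105, sgn +1
4πI² = N·(3j₀)²·(3jₘ)² = 24/35
I = -1·√(0.685714/4π) = -0.23359668

-0.233597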